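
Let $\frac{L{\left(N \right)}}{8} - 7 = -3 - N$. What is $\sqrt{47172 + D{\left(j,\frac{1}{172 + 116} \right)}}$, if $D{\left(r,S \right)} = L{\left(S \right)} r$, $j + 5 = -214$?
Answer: $\frac{\sqrt{1446123}}{6} \approx 200.42$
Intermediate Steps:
$L{\left(N \right)} = 32 - 8 N$ ($L{\left(N \right)} = 56 + 8 \left(-3 - N\right) = 56 - \left(24 + 8 N\right) = 32 - 8 N$)
$j = -219$ ($j = -5 - 214 = -219$)
$D{\left(r,S \right)} = r \left(32 - 8 S\right)$ ($D{\left(r,S \right)} = \left(32 - 8 S\right) r = r \left(32 - 8 S\right)$)
$\sqrt{47172 + D{\left(j,\frac{1}{172 + 116} \right)}} = \sqrt{47172 + 8 \left(-219\right) \left(4 - \frac{1}{172 + 116}\right)} = \sqrt{47172 + 8 \left(-219\right) \left(4 - \frac{1}{288}\right)} = \sqrt{47172 + 8 \left(-219\right) \frac{1151}{288}} = \sqrt{47172 - \frac{84023}{12}} = \sqrt{\frac{482041}{12}} = \frac{\sqrt{1446123}}{6}$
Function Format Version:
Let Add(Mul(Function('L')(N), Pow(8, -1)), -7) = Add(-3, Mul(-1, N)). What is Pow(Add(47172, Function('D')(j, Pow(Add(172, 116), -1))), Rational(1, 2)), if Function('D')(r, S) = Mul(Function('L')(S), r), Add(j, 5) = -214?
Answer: Mul(Rational(1, 6), Pow(1446123, Rational(1, 2))) ≈ 200.42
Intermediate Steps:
Function('L')(N) = Add(32, Mul(-8, N)) (Function('L')(N) = Add(56, Mul(8, Add(-3, Mul(-1, N)))) = Add(56, Add(-24, Mul(-8, N))) = Add(32, Mul(-8, N)))
j = -219 (j = Add(-5, -214) = -219)
Function('D')(r, S) = Mul(r, Add(32, Mul(-8, S))) (Function('D')(r, S) = Mul(Add(32, Mul(-8, S)), r) = Mul(r, Add(32, Mul(-8, S))))
Pow(Add(47172, Function('D')(j, Pow(Add(172, 116), -1))), Rational(1, 2)) = Pow(Add(47172, Mul(8, -219, Add(4, Mul(-1, Pow(Add(172, 116), -1))))), Rational(1, 2)) = Pow(Add(47172, Mul(8, -219, Add(4, Mul(-1, Pow(288, -1))))), Rational(1, 2)) = Pow(Add(47172, Mul(8, -219, Add(4, Mul(-1, Rational(1, 288))))), Rational(1, 2)) = Pow(Add(47172, Mul(8, -219, Add(4, Rational(-1, 288)))), Rational(1, 2)) = Pow(Add(47172, Mul(8, -219, Rational(1151, 288))), Rational(1, 2)) = Pow(Add(47172, Rational(-84023, 12)), Rational(1, 2)) = Pow(Rational(482041, 12), Rational(1, 2)) = Mul(Rational(1, 6), Pow(1446123, Rational(1, 2)))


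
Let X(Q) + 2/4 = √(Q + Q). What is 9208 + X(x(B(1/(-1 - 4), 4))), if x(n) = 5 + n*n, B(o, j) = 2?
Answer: 18415/2 + 3*√2 ≈ 9211.8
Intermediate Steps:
x(n) = 5 + n²
X(Q) = -½ + √2*√Q (X(Q) = -½ + √(Q + Q) = -½ + √(2*Q) = -½ + √2*√Q)
9208 + X(x(B(1/(-1 - 4), 4))) = 9208 + (-½ + √2*√(5 + 2²)) = 9208 + (-½ + √2*√(5 + 4)) = 9208 + (-½ + √2*√9) = 9208 + (-½ + √2*3) = 9208 + (-½ + 3*√2) = 18415/2 + 3*√2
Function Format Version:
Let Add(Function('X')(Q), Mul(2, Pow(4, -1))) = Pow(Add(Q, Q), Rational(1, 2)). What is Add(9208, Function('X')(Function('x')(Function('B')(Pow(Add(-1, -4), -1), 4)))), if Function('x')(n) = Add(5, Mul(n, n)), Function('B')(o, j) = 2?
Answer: Add(Rational(18415, 2), Mul(3, Pow(2, Rational(1, 2)))) ≈ 9211.8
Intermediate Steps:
Function('x')(n) = Add(5, Pow(n, 2))
Function('X')(Q) = Add(Rational(-1, 2), Mul(Pow(2, Rational(1, 2)), Pow(Q, Rational(1, 2)))) (Function('X')(Q) = Add(Rational(-1, 2), Pow(Add(Q, Q), Rational(1, 2))) = Add(Rational(-1, 2), Pow(Mul(2, Q), Rational(1, 2))) = Add(Rational(-1, 2), Mul(Pow(2, Rational(1, 2)), Pow(Q, Rational(1, 2)))))
Add(9208, Function('X')(Function('x')(Function('B')(Pow(Add(-1, -4), -1), 4)))) = Add(9208, Add(Rational(-1, 2), Mul(Pow(2, Rational(1, 2)), Pow(Add(5, Pow(2, 2)), Rational(1, 2))))) = Add(9208, Add(Rational(-1, 2), Mul(Pow(2, Rational(1, 2)), Pow(Add(5, 4), Rational(1, 2))))) = Add(9208, Add(Rational(-1, 2), Mul(Pow(2, Rational(1, 2)), Pow(9, Rational(1, 2))))) = Add(9208, Add(Rational(-1, 2), Mul(Pow(2, Rational(1, 2)), 3))) = Add(9208, Add(Rational(-1, 2), Mul(3, Pow(2, Rational(1, 2))))) = Add(Rational(18415, 2), Mul(3, Pow(2, Rational(1, 2))))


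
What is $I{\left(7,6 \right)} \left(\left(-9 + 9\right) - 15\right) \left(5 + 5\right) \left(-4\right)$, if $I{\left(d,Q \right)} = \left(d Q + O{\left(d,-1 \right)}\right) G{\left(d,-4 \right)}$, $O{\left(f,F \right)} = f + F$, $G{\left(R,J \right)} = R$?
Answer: $201600$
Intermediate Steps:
$O{\left(f,F \right)} = F + f$
$I{\left(d,Q \right)} = d \left(-1 + d + Q d\right)$ ($I{\left(d,Q \right)} = \left(d Q + \left(-1 + d\right)\right) d = \left(Q d + \left(-1 + d\right)\right) d = \left(-1 + d + Q d\right) d = d \left(-1 + d + Q d\right)$)
$I{\left(7,6 \right)} \left(\left(-9 + 9\right) - 15\right) \left(5 + 5\right) \left(-4\right) = 7 \left(-1 + 7 + 6 \cdot 7\right) \left(\left(-9 + 9\right) - 15\right) \left(5 + 5\right) \left(-4\right) = 7 \left(-1 + 7 + 42\right) \left(0 - 15\right) 10 \left(-4\right) = 7 \cdot 48 \left(-15\right) \left(-40\right) = 336 \left(-15\right) \left(-40\right) = \left(-5040\right) \left(-40\right) = 201600$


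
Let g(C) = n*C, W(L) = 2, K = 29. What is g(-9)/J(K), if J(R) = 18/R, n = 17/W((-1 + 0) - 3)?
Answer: -493/4 ≈ -123.25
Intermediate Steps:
n = 17/2 ≈ 8.5000
g(C) = 17*C/2
g(-9)/J(K) = ((17/2)*(-9))/((18/29)) = -153/(2*(18*(1/29))) = -153/(2*18/29) = -153/2*29/18 = -493/4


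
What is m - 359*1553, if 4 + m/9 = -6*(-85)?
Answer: -552973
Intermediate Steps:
m = 4554 (m = -36 + 9*(-6*(-85)) = -36 + 9*510 = -36 + 4590 = 4554)
m - 359*1553 = 4554 - 359*1553 = 4554 - 557527 = -552973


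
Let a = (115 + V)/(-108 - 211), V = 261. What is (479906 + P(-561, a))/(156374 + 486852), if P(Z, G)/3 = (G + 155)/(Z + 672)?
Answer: 5664379587/7591996478 ≈ 0.74610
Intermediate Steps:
a = -376/319 (a = (115 + 261)/(-108 - 211) = 376/(-319) = 376*(-1/319) = -376/319 ≈ -1.1787)
P(Z, G) = 3*(155 + G)/(672 + Z) (P(Z, G) = 3*((G + 155)/(Z + 672)) = 3*((155 + G)/(672 + Z)) = 3*(155 + G)/(672 + Z))
(479906 + P(-561, a))/(156374 + 486852) = (479906 + 3*(155 - 376/319)/(672 - 561))/(156374 + 486852) = (479906 + 3*(49069/319)/111)/643226 = (479906 + 3*(1/111)*(49069/319))*(1/643226) = (479906 + 49069/11803)*(1/643226) = (5664379587/11803)*(1/643226) = 5664379587/7591996478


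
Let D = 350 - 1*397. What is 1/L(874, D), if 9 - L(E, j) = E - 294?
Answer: -1/571 ≈ -0.0017513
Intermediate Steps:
D = -47 (D = 350 - 397 = -47)
L(E, j) = 303 - E (L(E, j) = 9 - (E - 294) = 9 - (-294 + E) = 9 + (294 - E) = 303 - E)
1/L(874, D) = 1/(303 - 1*874) = 1/(303 - 874) = 1/(-571) = -1/571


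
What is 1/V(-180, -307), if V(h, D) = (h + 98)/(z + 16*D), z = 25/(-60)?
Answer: 58949/984 ≈ 59.908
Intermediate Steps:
z = -5/12 (z = 25*(-1/60) = -5/12 ≈ -0.41667)
V(h, D) = (98 + h)/(-5/12 + 16*D) (V(h, D) = (h + 98)/(-5/12 + 16*D) = (98 + h)/(-5/12 + 16*D))
1/V(-180, -307) = 1/(12*(98 - 180)/(-5 + 192*(-307))) = 1/(12*(-82)/(-5 - 58944)) = 1/(12*(-82)/(-58949)) = 1/(12*(-1/58949)*(-82)) = 1/(984/58949) = 58949/984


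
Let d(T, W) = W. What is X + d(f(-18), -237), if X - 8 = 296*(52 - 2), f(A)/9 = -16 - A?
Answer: 14571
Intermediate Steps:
f(A) = -144 - 9*A (f(A) = 9*(-16 - A) = -144 - 9*A)
X = 14808 (X = 8 + 296*(52 - 2) = 8 + 296*50 = 8 + 14800 = 14808)
X + d(f(-18), -237) = 14808 - 237 = 14571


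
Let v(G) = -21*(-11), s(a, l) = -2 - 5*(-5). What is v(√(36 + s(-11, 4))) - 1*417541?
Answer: -417310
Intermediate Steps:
s(a, l) = 23 (s(a, l) = -2 + 25 = 23)
v(G) = 231
v(√(36 + s(-11, 4))) - 1*417541 = 231 - 1*417541 = 231 - 417541 = -417310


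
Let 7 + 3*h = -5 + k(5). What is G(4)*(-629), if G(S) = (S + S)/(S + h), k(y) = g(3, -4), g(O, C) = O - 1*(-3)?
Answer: -2516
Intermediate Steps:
g(O, C) = 3 + O (g(O, C) = O + 3 = 3 + O)
k(y) = 6 (k(y) = 3 + 3 = 6)
h = -2 (h = -7/3 + (-5 + 6)/3 = -7/3 + (⅓)*1 = -7/3 + ⅓ = -2)
G(S) = 2*S/(-2 + S) (G(S) = (S + S)/(S - 2) = (2*S)/(-2 + S) = 2*S/(-2 + S))
G(4)*(-629) = (2*4/(-2 + 4))*(-629) = (2*4/2)*(-629) = (2*4*(½))*(-629) = 4*(-629) = -2516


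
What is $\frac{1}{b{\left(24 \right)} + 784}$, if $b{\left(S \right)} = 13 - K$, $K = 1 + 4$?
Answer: $\frac{1}{792} \approx 0.0012626$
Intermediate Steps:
$K = 5$
$b{\left(S \right)} = 8$ ($b{\left(S \right)} = 13 - 5 = 8$)
$\frac{1}{b{\left(24 \right)} + 784} = \frac{1}{8 + 784} = \frac{1}{792}$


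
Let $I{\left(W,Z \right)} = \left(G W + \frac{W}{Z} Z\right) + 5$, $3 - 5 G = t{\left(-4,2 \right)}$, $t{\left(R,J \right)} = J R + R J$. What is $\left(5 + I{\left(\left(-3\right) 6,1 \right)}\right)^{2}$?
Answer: $\frac{145924}{25} \approx 5837.0$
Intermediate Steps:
$t{\left(R,J \right)} = 2 J R$ ($t{\left(R,J \right)} = J R + J R = 2 J R$)
$G = \frac{19}{5}$ ($G = \frac{3}{5} - \frac{2 \cdot 2 \left(-4\right)}{5} = \frac{3}{5} - - \frac{16}{5} = \frac{3}{5} + \frac{16}{5} = \frac{19}{5} \approx 3.8$)
$I{\left(W,Z \right)} = 5 + \frac{24 W}{5}$ ($I{\left(W,Z \right)} = \left(\frac{19 W}{5} + \frac{W}{Z} Z\right) + 5 = \left(\frac{19 W}{5} + W\right) + 5 = \frac{24 W}{5} + 5 = 5 + \frac{24 W}{5}$)
$\left(5 + I{\left(\left(-3\right) 6,1 \right)}\right)^{2} = \left(5 + \left(5 + \frac{24 \left(\left(-3\right) 6\right)}{5}\right)\right)^{2} = \left(5 + \left(5 + \frac{24}{5} \left(-18\right)\right)\right)^{2} = \left(5 + \left(5 - \frac{432}{5}\right)\right)^{2} = \left(5 - \frac{407}{5}\right)^{2} = \left(- \frac{382}{5}\right)^{2} = \frac{145924}{25}$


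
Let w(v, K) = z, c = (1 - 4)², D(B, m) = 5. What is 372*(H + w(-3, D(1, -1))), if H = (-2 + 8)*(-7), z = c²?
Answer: 14508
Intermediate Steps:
c = 9 (c = (-3)² = 9)
z = 81 (z = 9² = 81)
H = -42 (H = 6*(-7) = -42)
w(v, K) = 81
372*(H + w(-3, D(1, -1))) = 372*(-42 + 81) = 372*39 = 14508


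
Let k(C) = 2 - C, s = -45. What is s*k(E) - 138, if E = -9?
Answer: -633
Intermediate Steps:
s*k(E) - 138 = -45*(2 - 1*(-9)) - 138 = -45*(2 + 9) - 138 = -45*11 - 138 = -495 - 138 = -633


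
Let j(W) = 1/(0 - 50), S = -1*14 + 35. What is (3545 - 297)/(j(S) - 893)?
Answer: -162400/44651 ≈ -3.6371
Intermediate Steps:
S = 21 (S = -14 + 35 = 21)
j(W) = -1/50 (j(W) = 1/(-50) = -1/50)
(3545 - 297)/(j(S) - 893) = (3545 - 297)/(-1/50 - 893) = 3248/(-44651/50) = 3248*(-50/44651) = -162400/44651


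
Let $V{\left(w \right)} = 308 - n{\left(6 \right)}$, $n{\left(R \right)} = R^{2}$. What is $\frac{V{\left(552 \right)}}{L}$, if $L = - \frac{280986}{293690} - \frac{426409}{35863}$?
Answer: $- \frac{89527137995}{4228408129} \approx -21.173$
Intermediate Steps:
$L = - \frac{67654530064}{5266302235}$ ($L = \left(-280986\right) \frac{1}{293690} - \frac{426409}{35863} = - \frac{140493}{146845} - \frac{426409}{35863} = - \frac{67654530064}{5266302235} \approx -12.847$)
$V{\left(w \right)} = 272$ ($V{\left(w \right)} = 308 - 6^{2} = 308 - 36 = 272$)
$\frac{V{\left(552 \right)}}{L} = \frac{272}{- \frac{67654530064}{5266302235}} = 272 \left(- \frac{5266302235}{67654530064}\right) = - \frac{89527137995}{4228408129}$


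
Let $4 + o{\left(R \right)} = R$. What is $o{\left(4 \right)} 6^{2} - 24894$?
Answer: $-24894$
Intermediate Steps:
$o{\left(R \right)} = -4 + R$
$o{\left(4 \right)} 6^{2} - 24894 = \left(-4 + 4\right) 6^{2} - 24894 = 0 \cdot 36 - 24894 = 0 - 24894 = -24894$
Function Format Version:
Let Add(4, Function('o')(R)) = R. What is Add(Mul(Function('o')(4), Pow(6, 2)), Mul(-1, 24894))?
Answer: -24894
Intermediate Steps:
Function('o')(R) = Add(-4, R)
Add(Mul(Function('o')(4), Pow(6, 2)), Mul(-1, 24894)) = Add(Mul(Add(-4, 4), Pow(6, 2)), Mul(-1, 24894)) = Add(Mul(0, 36), -24894) = Add(0, -24894) = -24894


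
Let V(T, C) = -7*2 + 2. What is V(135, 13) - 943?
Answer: -955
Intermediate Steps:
V(T, C) = -12 (V(T, C) = -14 + 2 = -12)
V(135, 13) - 943 = -12 - 943 = -955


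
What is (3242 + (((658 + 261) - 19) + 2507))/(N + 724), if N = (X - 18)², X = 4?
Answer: 6649/920 ≈ 7.2272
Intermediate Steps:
N = 196 (N = (4 - 18)² = (-14)² = 196)
(3242 + (((658 + 261) - 19) + 2507))/(N + 724) = (3242 + (((658 + 261) - 19) + 2507))/(196 + 724) = (3242 + ((919 - 19) + 2507))/920 = (3242 + (900 + 2507))*(1/920) = (3242 + 3407)*(1/920) = 6649*(1/920) = 6649/920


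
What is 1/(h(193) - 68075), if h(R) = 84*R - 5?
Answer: -1/51868 ≈ -1.9280e-5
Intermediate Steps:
h(R) = -5 + 84*R
1/(h(193) - 68075) = 1/((-5 + 84*193) - 68075) = 1/((-5 + 16212) - 68075) = 1/(16207 - 68075) = 1/(-51868) = -1/51868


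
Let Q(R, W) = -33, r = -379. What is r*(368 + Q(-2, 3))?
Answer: -126965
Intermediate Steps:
r*(368 + Q(-2, 3)) = -379*(368 - 33) = -379*335 = -126965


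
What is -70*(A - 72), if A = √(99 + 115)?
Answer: 5040 - 70*√214 ≈ 4016.0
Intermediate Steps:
A = √214 ≈ 14.629
-70*(A - 72) = -70*(√214 - 72) = -70*(-72 + √214) = 5040 - 70*√214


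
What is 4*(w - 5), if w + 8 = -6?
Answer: -76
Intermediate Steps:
w = -14 (w = -8 - 6 = -14)
4*(w - 5) = 4*(-14 - 5) = 4*(-19) = -76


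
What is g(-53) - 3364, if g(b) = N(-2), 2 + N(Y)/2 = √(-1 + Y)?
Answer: -3368 + 2*I*√3 ≈ -3368.0 + 3.4641*I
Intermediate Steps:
N(Y) = -4 + 2*√(-1 + Y)
g(b) = -4 + 2*I*√3 (g(b) = -4 + 2*√(-1 - 2) = -4 + 2*√(-3) = -4 + 2*(I*√3) = -4 + 2*I*√3)
g(-53) - 3364 = (-4 + 2*I*√3) - 3364 = -3368 + 2*I*√3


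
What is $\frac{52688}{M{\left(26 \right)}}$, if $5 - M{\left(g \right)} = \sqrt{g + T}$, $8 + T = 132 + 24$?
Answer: $- \frac{263440}{149} - \frac{52688 \sqrt{174}}{149} \approx -6432.5$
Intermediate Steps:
$T = 148$ ($T = -8 + \left(132 + 24\right) = -8 + 156 = 148$)
$M{\left(g \right)} = 5 - \sqrt{148 + g}$ ($M{\left(g \right)} = 5 - \sqrt{g + 148} = 5 - \sqrt{148 + g}$)
$\frac{52688}{M{\left(26 \right)}} = \frac{52688}{5 - \sqrt{148 + 26}} = \frac{52688}{5 - \sqrt{174}}$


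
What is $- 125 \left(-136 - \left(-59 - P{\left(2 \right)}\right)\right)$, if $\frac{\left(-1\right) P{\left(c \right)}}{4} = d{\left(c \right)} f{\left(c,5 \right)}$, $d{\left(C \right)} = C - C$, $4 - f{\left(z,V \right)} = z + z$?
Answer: $9625$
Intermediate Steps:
$f{\left(z,V \right)} = 4 - 2 z$ ($f{\left(z,V \right)} = 4 - \left(z + z\right) = 4 - 2 z$)
$d{\left(C \right)} = 0$
$P{\left(c \right)} = 0$ ($P{\left(c \right)} = - 4 \cdot 0 \left(4 - 2 c\right) = \left(-4\right) 0 = 0$)
$- 125 \left(-136 - \left(-59 - P{\left(2 \right)}\right)\right) = - 125 \left(-136 + \left(\left(0 - \left(\frac{6}{2} + \frac{4}{-2}\right)\right) + 60\right)\right) = - 125 \left(-136 + \left(\left(0 - \left(6 \cdot \frac{1}{2} + 4 \left(- \frac{1}{2}\right)\right)\right) + 60\right)\right) = - 125 \left(-136 + \left(\left(0 - \left(3 - 2\right)\right) + 60\right)\right) = - 125 \left(-136 + \left(\left(0 - 1\right) + 60\right)\right) = - 125 \left(-136 + \left(-1 + 60\right)\right) = - 125 \left(-136 + 59\right) = \left(-125\right) \left(-77\right) = 9625$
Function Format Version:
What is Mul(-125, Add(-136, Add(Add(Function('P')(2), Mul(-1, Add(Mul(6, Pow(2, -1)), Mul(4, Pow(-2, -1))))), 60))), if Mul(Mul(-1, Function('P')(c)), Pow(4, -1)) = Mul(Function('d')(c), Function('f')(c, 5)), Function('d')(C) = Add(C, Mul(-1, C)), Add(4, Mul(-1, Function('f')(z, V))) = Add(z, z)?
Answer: 9625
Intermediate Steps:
Function('f')(z, V) = Add(4, Mul(-2, z)) (Function('f')(z, V) = Add(4, Mul(-1, Add(z, z))) = Add(4, Mul(-1, Mul(2, z))) = Add(4, Mul(-2, z)))
Function('d')(C) = 0
Function('P')(c) = 0 (Function('P')(c) = Mul(-4, Mul(0, Add(4, Mul(-2, c)))) = Mul(-4, 0) = 0)
Mul(-125, Add(-136, Add(Add(Function('P')(2), Mul(-1, Add(Mul(6, Pow(2, -1)), Mul(4, Pow(-2, -1))))), 60))) = Mul(-125, Add(-136, Add(Add(0, Mul(-1, Add(Mul(6, Pow(2, -1)), Mul(4, Pow(-2, -1))))), 60))) = Mul(-125, Add(-136, Add(Add(0, Mul(-1, Add(Mul(6, Rational(1, 2)), Mul(4, Rational(-1, 2))))), 60))) = Mul(-125, Add(-136, Add(Add(0, Mul(-1, Add(3, -2))), 60))) = Mul(-125, Add(-136, Add(Add(0, Mul(-1, 1)), 60))) = Mul(-125, Add(-136, Add(Add(0, -1), 60))) = Mul(-125, Add(-136, Add(-1, 60))) = Mul(-125, Add(-136, 59)) = Mul(-125, -77) = 9625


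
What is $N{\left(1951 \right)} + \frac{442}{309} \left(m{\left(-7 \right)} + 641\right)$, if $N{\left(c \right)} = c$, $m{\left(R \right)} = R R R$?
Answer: $\frac{734575}{309} \approx 2377.3$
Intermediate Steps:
$m{\left(R \right)} = R^{3}$ ($m{\left(R \right)} = R^{2} R = R^{3}$)
$N{\left(1951 \right)} + \frac{442}{309} \left(m{\left(-7 \right)} + 641\right) = 1951 + \frac{442}{309} \left(\left(-7\right)^{3} + 641\right) = 1951 + 442 \cdot \frac{1}{309} \left(-343 + 641\right) = 1951 + \frac{442}{309} \cdot 298 = 1951 + \frac{131716}{309} = \frac{734575}{309}$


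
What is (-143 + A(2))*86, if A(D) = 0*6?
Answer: -12298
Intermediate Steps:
A(D) = 0
(-143 + A(2))*86 = (-143 + 0)*86 = -143*86 = -12298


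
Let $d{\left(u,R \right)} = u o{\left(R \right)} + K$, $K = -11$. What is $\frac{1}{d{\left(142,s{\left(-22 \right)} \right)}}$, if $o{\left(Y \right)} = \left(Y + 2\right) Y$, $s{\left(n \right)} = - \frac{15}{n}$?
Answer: $\frac{242}{60173} \approx 0.0040217$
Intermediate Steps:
$o{\left(Y \right)} = Y \left(2 + Y\right)$ ($o{\left(Y \right)} = \left(2 + Y\right) Y = Y \left(2 + Y\right)$)
$d{\left(u,R \right)} = -11 + R u \left(2 + R\right)$ ($d{\left(u,R \right)} = u R \left(2 + R\right) - 11 = R u \left(2 + R\right) - 11 = -11 + R u \left(2 + R\right)$)
$\frac{1}{d{\left(142,s{\left(-22 \right)} \right)}} = \frac{1}{-11 + - \frac{15}{-22} \cdot 142 \left(2 - \frac{15}{-22}\right)} = \frac{1}{-11 + \left(-15\right) \left(- \frac{1}{22}\right) 142 \left(2 - - \frac{15}{22}\right)} = \frac{1}{-11 + \frac{15}{22} \cdot 142 \left(2 + \frac{15}{22}\right)} = \frac{1}{-11 + \frac{15}{22} \cdot 142 \cdot \frac{59}{22}} = \frac{1}{-11 + \frac{62835}{242}} = \frac{1}{\frac{60173}{242}} = \frac{242}{60173}$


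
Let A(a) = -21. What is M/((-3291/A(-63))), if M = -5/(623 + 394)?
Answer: -35/1115649 ≈ -3.1372e-5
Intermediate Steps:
M = -5/1017 ≈ -0.0049164
M/((-3291/A(-63))) = -5/(1017*((-3291/(-21)))) = -5/(1017*((-3291*(-1/21)))) = -5/(1017*1097/7) = -5/1017*7/1097 = -35/1115649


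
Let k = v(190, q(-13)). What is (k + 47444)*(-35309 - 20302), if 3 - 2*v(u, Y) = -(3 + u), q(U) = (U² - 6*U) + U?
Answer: -2643858162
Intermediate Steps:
q(U) = U² - 5*U
v(u, Y) = 3 + u/2 (v(u, Y) = 3/2 - (-1)*(3 + u)/2 = 3/2 - (-3 - u)/2 = 3/2 + (3/2 + u/2) = 3 + u/2)
k = 98 (k = 3 + (½)*190 = 3 + 95 = 98)
(k + 47444)*(-35309 - 20302) = (98 + 47444)*(-35309 - 20302) = 47542*(-55611) = -2643858162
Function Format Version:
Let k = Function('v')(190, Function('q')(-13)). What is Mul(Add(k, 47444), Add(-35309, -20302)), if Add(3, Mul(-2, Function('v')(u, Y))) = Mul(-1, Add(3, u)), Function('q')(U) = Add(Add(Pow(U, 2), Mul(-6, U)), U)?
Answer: -2643858162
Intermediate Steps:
Function('q')(U) = Add(Pow(U, 2), Mul(-5, U))
Function('v')(u, Y) = Add(3, Mul(Rational(1, 2), u)) (Function('v')(u, Y) = Add(Rational(3, 2), Mul(Rational(-1, 2), Mul(-1, Add(3, u)))) = Add(Rational(3, 2), Mul(Rational(-1, 2), Add(-3, Mul(-1, u)))) = Add(Rational(3, 2), Add(Rational(3, 2), Mul(Rational(1, 2), u))) = Add(3, Mul(Rational(1, 2), u)))
k = 98 (k = Add(3, Mul(Rational(1, 2), 190)) = Add(3, 95) = 98)
Mul(Add(k, 47444), Add(-35309, -20302)) = Mul(Add(98, 47444), Add(-35309, -20302)) = Mul(47542, -55611) = -2643858162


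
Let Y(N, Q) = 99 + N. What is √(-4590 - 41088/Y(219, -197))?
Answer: I*√13256254/53 ≈ 68.697*I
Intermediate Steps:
√(-4590 - 41088/Y(219, -197)) = √(-4590 - 41088/(99 + 219)) = √(-4590 - 41088/318) = √(-4590 - 41088*1/318) = √(-4590 - 6848/53) = √(-250118/53) = I*√13256254/53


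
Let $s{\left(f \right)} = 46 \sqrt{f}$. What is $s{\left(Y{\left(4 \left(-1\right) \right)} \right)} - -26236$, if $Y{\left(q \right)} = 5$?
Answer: $26236 + 46 \sqrt{5} \approx 26339.0$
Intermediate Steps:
$s{\left(Y{\left(4 \left(-1\right) \right)} \right)} - -26236 = 46 \sqrt{5} - -26236 = 46 \sqrt{5} + 26236 = 26236 + 46 \sqrt{5}$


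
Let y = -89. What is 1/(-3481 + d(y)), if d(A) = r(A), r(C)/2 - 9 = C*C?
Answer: 1/12379 ≈ 8.0782e-5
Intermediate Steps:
r(C) = 18 + 2*C² (r(C) = 18 + 2*(C*C) = 18 + 2*C²)
d(A) = 18 + 2*A²
1/(-3481 + d(y)) = 1/(-3481 + (18 + 2*(-89)²)) = 1/(-3481 + (18 + 2*7921)) = 1/(-3481 + (18 + 15842)) = 1/(-3481 + 15860) = 1/12379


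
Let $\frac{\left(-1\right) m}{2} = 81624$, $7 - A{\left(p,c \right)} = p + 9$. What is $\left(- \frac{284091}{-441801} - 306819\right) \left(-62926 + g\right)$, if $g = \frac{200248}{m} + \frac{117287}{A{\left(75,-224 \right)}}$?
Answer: $\frac{2287869458113987827248}{115697520477} \approx 1.9775 \cdot 10^{10}$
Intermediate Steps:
$A{\left(p,c \right)} = -2 - p$ ($A{\left(p,c \right)} = 7 - \left(p + 9\right) = 7 - \left(9 + p\right) = -2 - p$)
$m = -163248$ ($m = \left(-2\right) 81624 = -163248$)
$g = - \frac{2395285909}{1571262}$ ($g = \frac{200248}{-163248} + \frac{117287}{-2 - 75} = 200248 \left(- \frac{1}{163248}\right) + \frac{117287}{-2 - 75} = - \frac{25031}{20406} + \frac{117287}{-77} = - \frac{25031}{20406} + 117287 \left(- \frac{1}{77}\right) = - \frac{25031}{20406} - \frac{117287}{77} = - \frac{2395285909}{1571262} \approx -1524.4$)
$\left(- \frac{284091}{-441801} - 306819\right) \left(-62926 + g\right) = \left(- \frac{284091}{-441801} - 306819\right) \left(-62926 - \frac{2395285909}{1571262}\right) = \left(\left(-284091\right) \left(- \frac{1}{441801}\right) - 306819\right) \left(- \frac{101268518521}{1571262}\right) = \left(\frac{94697}{147267} - 306819\right) \left(- \frac{101268518521}{1571262}\right) = \left(- \frac{45184218976}{147267}\right) \left(- \frac{101268518521}{1571262}\right) = \frac{2287869458113987827248}{115697520477}$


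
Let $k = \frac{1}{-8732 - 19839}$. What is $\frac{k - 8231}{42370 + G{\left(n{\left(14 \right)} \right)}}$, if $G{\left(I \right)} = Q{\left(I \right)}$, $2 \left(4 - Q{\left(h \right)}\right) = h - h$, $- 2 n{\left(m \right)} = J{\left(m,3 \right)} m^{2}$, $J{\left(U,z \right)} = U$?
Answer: $- \frac{117583951}{605333777} \approx -0.19425$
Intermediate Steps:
$n{\left(m \right)} = - \frac{m^{3}}{2}$ ($n{\left(m \right)} = - \frac{m m^{2}}{2} = - \frac{m^{3}}{2}$)
$Q{\left(h \right)} = 4$ ($Q{\left(h \right)} = 4 - \frac{h - h}{2} = 4 - 0 = 4 + 0 = 4$)
$G{\left(I \right)} = 4$
$k = - \frac{1}{28571}$ ($k = \frac{1}{-28571} = - \frac{1}{28571} \approx -3.5 \cdot 10^{-5}$)
$\frac{k - 8231}{42370 + G{\left(n{\left(14 \right)} \right)}} = \frac{- \frac{1}{28571} - 8231}{42370 + 4} = - \frac{235167902}{28571 \cdot 42374} = \left(- \frac{235167902}{28571}\right) \frac{1}{42374} = - \frac{117583951}{605333777}$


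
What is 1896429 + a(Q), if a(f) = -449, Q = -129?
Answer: 1895980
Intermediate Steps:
1896429 + a(Q) = 1896429 - 449 = 1895980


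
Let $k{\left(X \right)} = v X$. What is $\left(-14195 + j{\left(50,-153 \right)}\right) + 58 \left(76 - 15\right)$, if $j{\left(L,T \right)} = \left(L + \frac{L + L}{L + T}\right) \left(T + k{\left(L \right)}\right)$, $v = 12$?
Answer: $\frac{1159679}{103} \approx 11259.0$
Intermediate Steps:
$k{\left(X \right)} = 12 X$
$j{\left(L,T \right)} = \left(L + \frac{2 L}{L + T}\right) \left(T + 12 L\right)$ ($j{\left(L,T \right)} = \left(L + \frac{L + L}{L + T}\right) \left(T + 12 L\right) = \left(L + \frac{2 L}{L + T}\right) \left(T + 12 L\right)$)
$\left(-14195 + j{\left(50,-153 \right)}\right) + 58 \left(76 - 15\right) = \left(-14195 + \frac{50 \left(\left(-153\right)^{2} + 2 \left(-153\right) + 12 \cdot 50^{2} + 24 \cdot 50 + 13 \cdot 50 \left(-153\right)\right)}{50 - 153}\right) + 58 \left(76 - 15\right) = \left(-14195 + \frac{50 \left(23409 - 306 + 12 \cdot 2500 + 1200 - 99450\right)}{-103}\right) + 58 \cdot 61 = \left(-14195 + 50 \left(- \frac{1}{103}\right) \left(23409 - 306 + 30000 + 1200 - 99450\right)\right) + 3538 = \left(-14195 + 50 \left(- \frac{1}{103}\right) \left(-45147\right)\right) + 3538 = \left(-14195 + \frac{2257350}{103}\right) + 3538 = \frac{795265}{103} + 3538 = \frac{1159679}{103}$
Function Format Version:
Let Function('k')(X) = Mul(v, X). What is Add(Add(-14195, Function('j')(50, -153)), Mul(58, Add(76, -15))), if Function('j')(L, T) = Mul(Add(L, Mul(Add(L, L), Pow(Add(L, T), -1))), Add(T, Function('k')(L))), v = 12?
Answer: Rational(1159679, 103) ≈ 11259.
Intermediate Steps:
Function('k')(X) = Mul(12, X)
Function('j')(L, T) = Mul(Add(L, Mul(2, L, Pow(Add(L, T), -1))), Add(T, Mul(12, L))) (Function('j')(L, T) = Mul(Add(L, Mul(Add(L, L), Pow(Add(L, T), -1))), Add(T, Mul(12, L))) = Mul(Add(L, Mul(Mul(2, L), Pow(Add(L, T), -1))), Add(T, Mul(12, L))) = Mul(Add(L, Mul(2, L, Pow(Add(L, T), -1))), Add(T, Mul(12, L))))
Add(Add(-14195, Function('j')(50, -153)), Mul(58, Add(76, -15))) = Add(Add(-14195, Mul(50, Pow(Add(50, -153), -1), Add(Pow(-153, 2), Mul(2, -153), Mul(12, Pow(50, 2)), Mul(24, 50), Mul(13, 50, -153)))), Mul(58, Add(76, -15))) = Add(Add(-14195, Mul(50, Pow(-103, -1), Add(23409, -306, Mul(12, 2500), 1200, -99450))), Mul(58, 61)) = Add(Add(-14195, Mul(50, Rational(-1, 103), Add(23409, -306, 30000, 1200, -99450))), 3538) = Add(Add(-14195, Mul(50, Rational(-1, 103), -45147)), 3538) = Add(Add(-14195, Rational(2257350, 103)), 3538) = Add(Rational(795265, 103), 3538) = Rational(1159679, 103)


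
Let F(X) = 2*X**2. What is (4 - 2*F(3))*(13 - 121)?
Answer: 3456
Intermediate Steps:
(4 - 2*F(3))*(13 - 121) = (4 - 4*3**2)*(13 - 121) = (4 - 4*9)*(-108) = (4 - 2*18)*(-108) = (4 - 36)*(-108) = -32*(-108) = 3456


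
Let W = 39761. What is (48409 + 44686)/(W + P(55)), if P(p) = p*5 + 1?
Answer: 93095/40037 ≈ 2.3252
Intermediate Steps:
P(p) = 1 + 5*p (P(p) = 5*p + 1 = 1 + 5*p)
(48409 + 44686)/(W + P(55)) = (48409 + 44686)/(39761 + (1 + 5*55)) = 93095/(39761 + (1 + 275)) = 93095/(39761 + 276) = 93095/40037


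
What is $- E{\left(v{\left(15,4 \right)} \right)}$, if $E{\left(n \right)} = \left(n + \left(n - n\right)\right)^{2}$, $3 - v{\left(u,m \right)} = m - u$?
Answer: $-196$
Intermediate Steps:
$v{\left(u,m \right)} = 3 + u - m$ ($v{\left(u,m \right)} = 3 - \left(m - u\right) = 3 + u - m$)
$E{\left(n \right)} = n^{2}$ ($E{\left(n \right)} = \left(n + 0\right)^{2} = n^{2}$)
$- E{\left(v{\left(15,4 \right)} \right)} = - \left(3 + 15 - 4\right)^{2} = - 14^{2} = \left(-1\right) 196 = -196$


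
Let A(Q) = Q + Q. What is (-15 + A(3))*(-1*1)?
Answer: 9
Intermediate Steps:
A(Q) = 2*Q
(-15 + A(3))*(-1*1) = (-15 + 2*3)*(-1*1) = (-15 + 6)*(-1) = -9*(-1) = 9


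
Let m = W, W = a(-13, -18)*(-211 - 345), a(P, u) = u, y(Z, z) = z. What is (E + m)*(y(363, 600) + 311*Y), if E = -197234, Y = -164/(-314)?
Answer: -22411326652/157 ≈ -1.4275e+8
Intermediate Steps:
Y = 82/157 (Y = -164*(-1/314) = 82/157 ≈ 0.52229)
W = 10008 (W = -18*(-211 - 345) = -18*(-556) = 10008)
m = 10008
(E + m)*(y(363, 600) + 311*Y) = (-197234 + 10008)*(600 + 311*(82/157)) = -187226*(600 + 25502/157) = -187226*119702/157 = -22411326652/157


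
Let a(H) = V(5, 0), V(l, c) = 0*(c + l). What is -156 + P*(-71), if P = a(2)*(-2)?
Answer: -156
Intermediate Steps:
V(l, c) = 0
a(H) = 0
P = 0 (P = 0*(-2) = 0)
-156 + P*(-71) = -156 + 0*(-71) = -156 + 0 = -156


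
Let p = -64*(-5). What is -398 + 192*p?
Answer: 61042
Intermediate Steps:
p = 320
-398 + 192*p = -398 + 192*320 = -398 + 61440 = 61042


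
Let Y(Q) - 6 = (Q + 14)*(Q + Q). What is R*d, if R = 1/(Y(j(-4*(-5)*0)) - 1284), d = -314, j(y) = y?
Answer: 157/639 ≈ 0.24570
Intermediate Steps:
Y(Q) = 6 + 2*Q*(14 + Q) (Y(Q) = 6 + (Q + 14)*(Q + Q) = 6 + (14 + Q)*(2*Q) = 6 + 2*Q*(14 + Q))
R = -1/1278 (R = 1/((6 + 2*(-4*(-5)*0)² + 28*(-4*(-5)*0)) - 1284) = 1/((6 + 2*(20*0)² + 28*(20*0)) - 1284) = 1/((6 + 2*0² + 28*0) - 1284) = 1/((6 + 2*0 + 0) - 1284) = 1/((6 + 0 + 0) - 1284) = 1/(6 - 1284) = 1/(-1278) = -1/1278 ≈ -0.00078247)
R*d = -1/1278*(-314) = 157/639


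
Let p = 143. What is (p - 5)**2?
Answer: 19044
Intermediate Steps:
(p - 5)**2 = (143 - 5)**2 = 138**2 = 19044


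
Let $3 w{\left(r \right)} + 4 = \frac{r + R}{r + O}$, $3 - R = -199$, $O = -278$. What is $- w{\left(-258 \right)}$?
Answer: $\frac{87}{67} \approx 1.2985$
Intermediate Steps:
$R = 202$ ($R = 3 - -199 = 3 + 199 = 202$)
$w{\left(r \right)} = - \frac{4}{3} + \frac{202 + r}{3 \left(-278 + r\right)}$ ($w{\left(r \right)} = - \frac{4}{3} + \frac{\left(r + 202\right) \frac{1}{r - 278}}{3} = - \frac{4}{3} + \frac{\left(202 + r\right) \frac{1}{-278 + r}}{3} = - \frac{4}{3} + \frac{\frac{1}{-278 + r} \left(202 + r\right)}{3} = - \frac{4}{3} + \frac{202 + r}{3 \left(-278 + r\right)}$)
$- w{\left(-258 \right)} = - \frac{438 - -258}{-278 - 258} = - \frac{438 + 258}{-536} = - \frac{\left(-1\right) 696}{536} = \left(-1\right) \left(- \frac{87}{67}\right) = \frac{87}{67}$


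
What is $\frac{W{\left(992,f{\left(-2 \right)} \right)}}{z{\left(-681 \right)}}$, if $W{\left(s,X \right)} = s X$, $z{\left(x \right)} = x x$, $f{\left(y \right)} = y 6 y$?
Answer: $\frac{7936}{154587} \approx 0.051337$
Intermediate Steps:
$f{\left(y \right)} = 6 y^{2}$ ($f{\left(y \right)} = 6 y y = 6 y^{2}$)
$z{\left(x \right)} = x^{2}$
$W{\left(s,X \right)} = X s$
$\frac{W{\left(992,f{\left(-2 \right)} \right)}}{z{\left(-681 \right)}} = \frac{6 \left(-2\right)^{2} \cdot 992}{\left(-681\right)^{2}} = \frac{6 \cdot 4 \cdot 992}{463761} = 24 \cdot 992 \cdot \frac{1}{463761} = 23808 \cdot \frac{1}{463761} = \frac{7936}{154587}$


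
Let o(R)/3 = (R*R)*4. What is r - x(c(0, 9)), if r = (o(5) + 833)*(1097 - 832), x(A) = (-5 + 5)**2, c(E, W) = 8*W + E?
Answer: 300245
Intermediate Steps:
o(R) = 12*R**2 (o(R) = 3*((R*R)*4) = 3*(R**2*4) = 3*(4*R**2) = 12*R**2)
c(E, W) = E + 8*W
x(A) = 0 (x(A) = 0**2 = 0)
r = 300245 (r = (12*5**2 + 833)*(1097 - 832) = (12*25 + 833)*265 = (300 + 833)*265 = 1133*265 = 300245)
r - x(c(0, 9)) = 300245 - 1*0 = 300245 + 0 = 300245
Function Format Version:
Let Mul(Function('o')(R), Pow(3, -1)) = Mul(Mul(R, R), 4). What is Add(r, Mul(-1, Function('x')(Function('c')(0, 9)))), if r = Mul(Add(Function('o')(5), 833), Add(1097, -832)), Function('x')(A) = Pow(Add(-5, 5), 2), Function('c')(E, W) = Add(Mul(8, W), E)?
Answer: 300245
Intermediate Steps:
Function('o')(R) = Mul(12, Pow(R, 2)) (Function('o')(R) = Mul(3, Mul(Mul(R, R), 4)) = Mul(3, Mul(Pow(R, 2), 4)) = Mul(3, Mul(4, Pow(R, 2))) = Mul(12, Pow(R, 2)))
Function('c')(E, W) = Add(E, Mul(8, W))
Function('x')(A) = 0 (Function('x')(A) = Pow(0, 2) = 0)
r = 300245 (r = Mul(Add(Mul(12, Pow(5, 2)), 833), Add(1097, -832)) = Mul(Add(Mul(12, 25), 833), 265) = Mul(Add(300, 833), 265) = Mul(1133, 265) = 300245)
Add(r, Mul(-1, Function('x')(Function('c')(0, 9)))) = Add(300245, Mul(-1, 0)) = Add(300245, 0) = 300245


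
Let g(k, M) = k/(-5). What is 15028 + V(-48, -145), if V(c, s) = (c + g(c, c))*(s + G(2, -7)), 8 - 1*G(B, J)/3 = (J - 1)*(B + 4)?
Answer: 70724/5 ≈ 14145.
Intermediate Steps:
g(k, M) = -k/5 (g(k, M) = k*(-1/5) = -k/5)
G(B, J) = 24 - 3*(-1 + J)*(4 + B) (G(B, J) = 24 - 3*(J - 1)*(B + 4) = 24 - 3*(-1 + J)*(4 + B))
V(c, s) = 4*c*(168 + s)/5 (V(c, s) = (c - c/5)*(s + (36 - 12*(-7) + 3*2 - 3*2*(-7))) = (4*c/5)*(s + (36 + 84 + 6 + 42)) = (4*c/5)*(s + 168) = (4*c/5)*(168 + s) = 4*c*(168 + s)/5)
15028 + V(-48, -145) = 15028 + (4/5)*(-48)*(168 - 145) = 15028 + (4/5)*(-48)*23 = 15028 - 4416/5 = 70724/5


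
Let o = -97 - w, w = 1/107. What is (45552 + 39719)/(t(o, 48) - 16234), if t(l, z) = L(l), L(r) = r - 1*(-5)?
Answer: -9123997/1746883 ≈ -5.2230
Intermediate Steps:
w = 1/107 ≈ 0.0093458
L(r) = 5 + r (L(r) = r + 5 = 5 + r)
o = -10380/107 (o = -97 - 1*1/107 = -97 - 1/107 = -10380/107 ≈ -97.009)
t(l, z) = 5 + l
(45552 + 39719)/(t(o, 48) - 16234) = (45552 + 39719)/((5 - 10380/107) - 16234) = 85271/(-9845/107 - 16234) = 85271/(-1746883/107) = 85271*(-107/1746883) = -9123997/1746883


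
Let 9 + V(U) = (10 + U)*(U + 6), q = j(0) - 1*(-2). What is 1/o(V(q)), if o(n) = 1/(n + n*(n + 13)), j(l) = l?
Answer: 8787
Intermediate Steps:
q = 2 (q = 0 - 1*(-2) = 0 + 2 = 2)
V(U) = -9 + (6 + U)*(10 + U) (V(U) = -9 + (10 + U)*(U + 6) = -9 + (10 + U)*(6 + U) = -9 + (6 + U)*(10 + U))
o(n) = 1/(n + n*(13 + n))
1/o(V(q)) = 1/(1/((51 + 2**2 + 16*2)*(14 + (51 + 2**2 + 16*2)))) = 1/(1/((51 + 4 + 32)*(14 + (51 + 4 + 32)))) = 1/(1/(87*(14 + 87))) = 1/((1/87)/101) = 1/((1/87)*(1/101)) = 1/(1/8787) = 8787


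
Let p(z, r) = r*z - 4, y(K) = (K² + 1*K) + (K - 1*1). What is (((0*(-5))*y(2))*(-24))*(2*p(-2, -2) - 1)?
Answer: 0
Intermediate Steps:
y(K) = -1 + K² + 2*K (y(K) = (K² + K) + (K - 1) = (K + K²) + (-1 + K) = -1 + K² + 2*K)
p(z, r) = -4 + r*z
(((0*(-5))*y(2))*(-24))*(2*p(-2, -2) - 1) = (((0*(-5))*(-1 + 2² + 2*2))*(-24))*(2*(-4 - 2*(-2)) - 1) = ((0*(-1 + 4 + 4))*(-24))*(2*(-4 + 4) - 1) = ((0*7)*(-24))*(2*0 - 1) = (0*(-24))*(0 - 1) = 0*(-1) = 0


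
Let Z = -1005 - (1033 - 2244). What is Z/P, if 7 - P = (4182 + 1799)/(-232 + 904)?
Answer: -138432/1277 ≈ -108.40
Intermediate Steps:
P = -1277/672 (P = 7 - (4182 + 1799)/(-232 + 904) = 7 - 5981/672 = -1277/672 ≈ -1.9003)
Z = 206 (Z = -1005 - 1*(-1211) = -1005 + 1211 = 206)
Z/P = 206/(-1277/672) = 206*(-672/1277) = -138432/1277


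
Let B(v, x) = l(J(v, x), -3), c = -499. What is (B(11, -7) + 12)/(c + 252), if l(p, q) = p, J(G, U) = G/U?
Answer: -73/1729 ≈ -0.042221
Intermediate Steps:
B(v, x) = v/x
(B(11, -7) + 12)/(c + 252) = (11/(-7) + 12)/(-499 + 252) = (11*(-⅐) + 12)/(-247) = (-11/7 + 12)*(-1/247) = (73/7)*(-1/247) = -73/1729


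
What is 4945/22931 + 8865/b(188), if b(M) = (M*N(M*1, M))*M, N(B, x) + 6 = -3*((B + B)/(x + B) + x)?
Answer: 1448455225/6730451888 ≈ 0.21521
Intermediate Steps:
N(B, x) = -6 - 3*x - 6*B/(B + x) (N(B, x) = -6 - 3*((B + B)/(x + B) + x) = -6 - 3*((2*B)/(B + x) + x) = -6 - 3*(2*B/(B + x) + x) = -6 - 3*(x + 2*B/(B + x)) = -6 + (-3*x - 6*B/(B + x)) = -6 - 3*x - 6*B/(B + x))
b(M) = M*(-9*M - 3*M²) (b(M) = (M*(3*(-M² - 4*M - 2*M - M*1*M)/(M*1 + M)))*M = (M*(3*(-M² - 4*M - 2*M - M*M)/(M + M)))*M = (M*(3*(-M² - 4*M - 2*M - M²)/((2*M))))*M = (M*(3*(1/(2*M))*(-6*M - 2*M²)))*M = (M*(3*(-6*M - 2*M²)/(2*M)))*M = (-9*M - 3*M²)*M = M*(-9*M - 3*M²))
4945/22931 + 8865/b(188) = 4945/22931 + 8865/((-3*188²*(3 + 188))) = 4945*(1/22931) + 8865/((-3*35344*191)) = 215/997 + 8865/(-20252112) = 215/997 + 8865*(-1/20252112) = 215/997 - 2955/6750704 = 1448455225/6730451888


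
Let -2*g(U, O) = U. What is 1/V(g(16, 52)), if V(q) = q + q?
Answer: -1/16 ≈ -0.062500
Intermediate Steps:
g(U, O) = -U/2
V(q) = 2*q
1/V(g(16, 52)) = 1/(2*(-½*16)) = 1/(2*(-8)) = 1/(-16) = -1/16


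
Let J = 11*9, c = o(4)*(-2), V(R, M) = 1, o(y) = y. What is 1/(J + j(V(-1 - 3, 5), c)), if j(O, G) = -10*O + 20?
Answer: 1/109 ≈ 0.0091743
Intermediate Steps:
c = -8 (c = 4*(-2) = -8)
j(O, G) = 20 - 10*O
J = 99
1/(J + j(V(-1 - 3, 5), c)) = 1/(99 + (20 - 10*1)) = 1/(99 + (20 - 10)) = 1/(99 + 10) = 1/109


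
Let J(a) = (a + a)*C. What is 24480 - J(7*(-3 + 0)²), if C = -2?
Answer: 24732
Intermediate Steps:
J(a) = -4*a (J(a) = (a + a)*(-2) = (2*a)*(-2) = -4*a)
24480 - J(7*(-3 + 0)²) = 24480 - (-4)*7*(-3 + 0)² = 24480 - (-4)*7*(-3)² = 24480 - (-4)*7*9 = 24480 - (-4)*63 = 24480 - 1*(-252) = 24480 + 252 = 24732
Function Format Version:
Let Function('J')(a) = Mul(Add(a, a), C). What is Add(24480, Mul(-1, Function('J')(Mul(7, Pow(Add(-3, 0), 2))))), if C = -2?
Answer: 24732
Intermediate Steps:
Function('J')(a) = Mul(-4, a) (Function('J')(a) = Mul(Add(a, a), -2) = Mul(Mul(2, a), -2) = Mul(-4, a))
Add(24480, Mul(-1, Function('J')(Mul(7, Pow(Add(-3, 0), 2))))) = Add(24480, Mul(-1, Mul(-4, Mul(7, Pow(Add(-3, 0), 2))))) = Add(24480, Mul(-1, Mul(-4, Mul(7, Pow(-3, 2))))) = Add(24480, Mul(-1, Mul(-4, Mul(7, 9)))) = Add(24480, Mul(-1, Mul(-4, 63))) = Add(24480, Mul(-1, -252)) = Add(24480, 252) = 24732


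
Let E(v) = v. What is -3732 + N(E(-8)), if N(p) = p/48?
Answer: -22393/6 ≈ -3732.2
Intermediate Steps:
N(p) = p/48 (N(p) = p*(1/48) = p/48)
-3732 + N(E(-8)) = -3732 + (1/48)*(-8) = -3732 - ⅙ = -22393/6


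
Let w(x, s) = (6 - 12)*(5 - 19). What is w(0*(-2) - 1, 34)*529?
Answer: 44436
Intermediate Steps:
w(x, s) = 84 (w(x, s) = -6*(-14) = 84)
w(0*(-2) - 1, 34)*529 = 84*529 = 44436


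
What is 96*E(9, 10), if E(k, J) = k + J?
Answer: 1824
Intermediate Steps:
E(k, J) = J + k
96*E(9, 10) = 96*(10 + 9) = 96*19 = 1824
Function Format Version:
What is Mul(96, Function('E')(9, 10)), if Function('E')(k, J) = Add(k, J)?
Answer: 1824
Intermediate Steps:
Function('E')(k, J) = Add(J, k)
Mul(96, Function('E')(9, 10)) = Mul(96, Add(10, 9)) = Mul(96, 19) = 1824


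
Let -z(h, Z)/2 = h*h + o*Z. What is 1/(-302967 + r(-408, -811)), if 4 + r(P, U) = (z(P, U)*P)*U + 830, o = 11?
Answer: -1/104258478509 ≈ -9.5915e-12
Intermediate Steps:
z(h, Z) = -22*Z - 2*h**2 (z(h, Z) = -2*(h*h + 11*Z) = -2*(h**2 + 11*Z) = -22*Z - 2*h**2)
r(P, U) = 826 + P*U*(-22*U - 2*P**2) (r(P, U) = -4 + (((-22*U - 2*P**2)*P)*U + 830) = -4 + ((P*(-22*U - 2*P**2))*U + 830) = -4 + (P*U*(-22*U - 2*P**2) + 830) = -4 + (830 + P*U*(-22*U - 2*P**2)) = 826 + P*U*(-22*U - 2*P**2))
1/(-302967 + r(-408, -811)) = 1/(-302967 + (826 - 2*(-408)*(-811)*((-408)**2 + 11*(-811)))) = 1/(-302967 + (826 - 2*(-408)*(-811)*(166464 - 8921))) = 1/(-302967 + (826 - 2*(-408)*(-811)*157543)) = 1/(-302967 + (826 - 104258176368)) = 1/(-302967 - 104258175542) = 1/(-104258478509) = -1/104258478509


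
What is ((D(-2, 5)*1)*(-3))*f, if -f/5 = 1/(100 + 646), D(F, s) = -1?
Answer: -15/746 ≈ -0.020107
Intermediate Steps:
f = -5/746 (f = -5/(100 + 646) = -5/746 ≈ -0.0067024)
((D(-2, 5)*1)*(-3))*f = (-1*1*(-3))*(-5/746) = -1*(-3)*(-5/746) = 3*(-5/746) = -15/746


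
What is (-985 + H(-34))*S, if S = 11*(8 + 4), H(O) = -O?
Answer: -125532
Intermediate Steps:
S = 132 (S = 11*12 = 132)
(-985 + H(-34))*S = (-985 - 1*(-34))*132 = (-985 + 34)*132 = -951*132 = -125532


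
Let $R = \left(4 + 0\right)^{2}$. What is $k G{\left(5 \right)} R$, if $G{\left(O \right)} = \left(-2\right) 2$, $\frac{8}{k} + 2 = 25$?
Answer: $- \frac{512}{23} \approx -22.261$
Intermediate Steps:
$R = 16$ ($R = 4^{2} = 16$)
$k = \frac{8}{23}$ ($k = \frac{8}{-2 + 25} = \frac{8}{23} \approx 0.34783$)
$G{\left(O \right)} = -4$
$k G{\left(5 \right)} R = \frac{8}{23} \left(-4\right) 16 = \left(- \frac{32}{23}\right) 16 = - \frac{512}{23}$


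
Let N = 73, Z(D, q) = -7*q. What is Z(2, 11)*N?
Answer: -5621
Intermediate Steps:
Z(2, 11)*N = -7*11*73 = -77*73 = -5621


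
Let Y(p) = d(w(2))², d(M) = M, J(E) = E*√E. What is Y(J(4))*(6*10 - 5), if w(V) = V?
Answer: 220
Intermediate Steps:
J(E) = E^(3/2)
Y(p) = 4 (Y(p) = 2² = 4)
Y(J(4))*(6*10 - 5) = 4*(6*10 - 5) = 4*(60 - 5) = 4*55 = 220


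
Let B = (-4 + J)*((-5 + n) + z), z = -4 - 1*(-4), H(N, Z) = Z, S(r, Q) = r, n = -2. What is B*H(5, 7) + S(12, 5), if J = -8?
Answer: 600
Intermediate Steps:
z = 0 (z = -4 + 4 = 0)
B = 84 (B = (-4 - 8)*((-5 - 2) + 0) = -12*(-7 + 0) = -12*(-7) = 84)
B*H(5, 7) + S(12, 5) = 84*7 + 12 = 588 + 12 = 600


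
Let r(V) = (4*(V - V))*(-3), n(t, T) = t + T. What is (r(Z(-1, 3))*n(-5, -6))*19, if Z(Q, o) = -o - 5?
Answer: 0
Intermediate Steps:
n(t, T) = T + t
Z(Q, o) = -5 - o
r(V) = 0 (r(V) = (4*0)*(-3) = 0*(-3) = 0)
(r(Z(-1, 3))*n(-5, -6))*19 = (0*(-6 - 5))*19 = (0*(-11))*19 = 0*19 = 0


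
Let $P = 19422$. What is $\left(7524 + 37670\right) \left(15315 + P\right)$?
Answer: $1569903978$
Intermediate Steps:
$\left(7524 + 37670\right) \left(15315 + P\right) = \left(7524 + 37670\right) \left(15315 + 19422\right) = 45194 \cdot 34737 = 1569903978$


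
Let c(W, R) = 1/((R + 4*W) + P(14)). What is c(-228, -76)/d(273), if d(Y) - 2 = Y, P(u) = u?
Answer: -1/267850 ≈ -3.7334e-6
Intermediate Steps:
d(Y) = 2 + Y
c(W, R) = 1/(14 + R + 4*W) (c(W, R) = 1/((R + 4*W) + 14) = 1/(14 + R + 4*W))
c(-228, -76)/d(273) = 1/((14 - 76 + 4*(-228))*(2 + 273)) = 1/(14 - 76 - 912*275) = (1/275)/(-974) = -1/974*1/275 = -1/267850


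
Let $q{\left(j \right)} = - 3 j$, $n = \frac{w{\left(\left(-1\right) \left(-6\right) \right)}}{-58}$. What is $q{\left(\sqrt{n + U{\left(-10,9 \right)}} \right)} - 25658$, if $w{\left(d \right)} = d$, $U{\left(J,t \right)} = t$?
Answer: $-25658 - \frac{3 \sqrt{7482}}{29} \approx -25667.0$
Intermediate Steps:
$n = - \frac{3}{29}$ ($n = \frac{\left(-1\right) \left(-6\right)}{-58} = 6 \left(- \frac{1}{58}\right) = - \frac{3}{29} \approx -0.10345$)
$q{\left(\sqrt{n + U{\left(-10,9 \right)}} \right)} - 25658 = - 3 \sqrt{- \frac{3}{29} + 9} - 25658 = - 3 \sqrt{\frac{258}{29}} - 25658 = - 3 \frac{\sqrt{7482}}{29} - 25658 = - \frac{3 \sqrt{7482}}{29} - 25658 = -25658 - \frac{3 \sqrt{7482}}{29}$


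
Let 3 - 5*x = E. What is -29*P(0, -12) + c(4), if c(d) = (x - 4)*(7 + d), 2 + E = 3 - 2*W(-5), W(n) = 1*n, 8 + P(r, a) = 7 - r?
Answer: -163/5 ≈ -32.600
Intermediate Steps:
P(r, a) = -1 - r (P(r, a) = -8 + (7 - r) = -1 - r)
W(n) = n
E = 11 (E = -2 + (3 - 2*(-5)) = -2 + (3 + 10) = -2 + 13 = 11)
x = -8/5 (x = 3/5 - 1/5*11 = 3/5 - 11/5 = -8/5 ≈ -1.6000)
c(d) = -196/5 - 28*d/5 (c(d) = (-8/5 - 4)*(7 + d) = -28*(7 + d)/5 = -196/5 - 28*d/5)
-29*P(0, -12) + c(4) = -29*(-1 - 1*0) + (-196/5 - 28/5*4) = -29*(-1 + 0) + (-196/5 - 112/5) = -29*(-1) - 308/5 = 29 - 308/5 = -163/5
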